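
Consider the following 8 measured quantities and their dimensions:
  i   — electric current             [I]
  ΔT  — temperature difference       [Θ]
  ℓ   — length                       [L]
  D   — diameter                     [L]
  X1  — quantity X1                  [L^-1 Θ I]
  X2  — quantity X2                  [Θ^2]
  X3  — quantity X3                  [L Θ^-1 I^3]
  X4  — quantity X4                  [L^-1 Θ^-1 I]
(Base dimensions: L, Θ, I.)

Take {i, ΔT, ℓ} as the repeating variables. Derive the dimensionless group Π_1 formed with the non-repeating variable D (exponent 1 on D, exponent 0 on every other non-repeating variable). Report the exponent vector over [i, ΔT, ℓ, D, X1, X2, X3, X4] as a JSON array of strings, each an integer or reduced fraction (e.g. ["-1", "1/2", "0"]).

["0", "0", "-1", "1", "0", "0", "0", "0"]

Exponent matrix [L,Θ,I] × [i,ΔT,ℓ,D,X1,X2,X3,X4]:
  L: [ 0  0  1  1 -1  0  1 -1]
  Θ: [ 0  1  0  0  1  2 -1 -1]
  I: [ 1  0  0  0  1  0  3  1]
Echelon form has 3 nonzero rows (pivots: i,ΔT,ℓ)
Pivot set = {i,ΔT,ℓ}, free = {D,X1,X2,X3,X4}
RREF:
  r0: [   1    0    0    0    1    0    3    1]
  r1: [   0    1    0    0    1    2   -1   -1]
  r2: [   0    0    1    1   -1    0    1   -1]
Fix exponent of D at 1, X1 at 0, X2 at 0, X3 at 0, X4 at 0; solve each RREF row for its pivot's exponent:
  r0: exp(i) + (0)·1 = 0 ⇒ exp(i) = 0
  r1: exp(ΔT) + (0)·1 = 0 ⇒ exp(ΔT) = 0
  r2: exp(ℓ) + (1)·1 = 0 ⇒ exp(ℓ) = -1
Π_1 = ℓ^-1 · D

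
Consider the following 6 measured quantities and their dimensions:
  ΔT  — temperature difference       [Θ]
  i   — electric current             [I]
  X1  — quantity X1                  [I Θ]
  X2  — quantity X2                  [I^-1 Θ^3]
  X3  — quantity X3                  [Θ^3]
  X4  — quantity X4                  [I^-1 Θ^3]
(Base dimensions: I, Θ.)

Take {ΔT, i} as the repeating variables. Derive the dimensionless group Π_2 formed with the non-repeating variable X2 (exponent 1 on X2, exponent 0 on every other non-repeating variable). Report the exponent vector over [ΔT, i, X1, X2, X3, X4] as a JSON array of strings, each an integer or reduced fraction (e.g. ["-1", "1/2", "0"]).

Dimensional matrix (I×Θ by ΔT×i×X1×X2×X3×X4):
  I: [ 0  1  1 -1  0 -1]
  Θ: [ 1  0  1  3  3  3]
RREF → pivots at {ΔT,i} ⇒ r = 2
Pivot set = {ΔT,i}, free = {X1,X2,X3,X4}
RREF:
  r0: [   1    0    1    3    3    3]
  r1: [   0    1    1   -1    0   -1]
Fix exponent of X2 at 1, X1 at 0, X3 at 0, X4 at 0; solve each RREF row for its pivot's exponent:
  r0: exp(ΔT) + (3)·1 = 0 ⇒ exp(ΔT) = -3
  r1: exp(i) + (-1)·1 = 0 ⇒ exp(i) = 1
Π_2 = ΔT^-3 · i · X2

["-3", "1", "0", "1", "0", "0"]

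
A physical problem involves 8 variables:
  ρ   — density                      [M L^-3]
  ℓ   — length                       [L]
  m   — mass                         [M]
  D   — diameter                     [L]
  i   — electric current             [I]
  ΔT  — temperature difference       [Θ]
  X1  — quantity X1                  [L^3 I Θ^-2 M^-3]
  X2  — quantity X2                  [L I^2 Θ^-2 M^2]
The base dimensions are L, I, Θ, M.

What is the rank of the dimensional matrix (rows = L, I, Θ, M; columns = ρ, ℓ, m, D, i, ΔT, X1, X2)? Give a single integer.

4

Write exponents as rows L,I,Θ,M / cols ρ,ℓ,m,D,i,ΔT,X1,X2:
  L: [-3  1  0  1  0  0  3  1]
  I: [ 0  0  0  0  1  0  1  2]
  Θ: [ 0  0  0  0  0  1 -2 -2]
  M: [ 1  0  1  0  0  0 -3  2]
Row reduction gives pivot columns ρ,ℓ,i,ΔT; rank = 4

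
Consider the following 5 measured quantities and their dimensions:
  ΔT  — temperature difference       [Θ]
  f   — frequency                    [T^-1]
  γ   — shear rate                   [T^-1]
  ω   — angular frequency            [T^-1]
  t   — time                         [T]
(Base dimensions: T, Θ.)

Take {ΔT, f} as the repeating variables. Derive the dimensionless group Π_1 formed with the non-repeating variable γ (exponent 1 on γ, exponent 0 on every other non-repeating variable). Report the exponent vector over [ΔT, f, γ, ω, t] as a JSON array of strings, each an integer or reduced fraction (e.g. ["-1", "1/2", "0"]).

Exponent matrix [T,Θ] × [ΔT,f,γ,ω,t]:
  T: [ 0 -1 -1 -1  1]
  Θ: [ 1  0  0  0  0]
RREF → pivots at {ΔT,f} ⇒ r = 2
Repeat: ΔT,f; free: γ,ω,t
RREF:
  r0: [   1    0    0    0    0]
  r1: [   0    1    1    1   -1]
Fix exponent of γ at 1, ω at 0, t at 0; solve each RREF row for its pivot's exponent:
  r0: exp(ΔT) + (0)·1 = 0 ⇒ exp(ΔT) = 0
  r1: exp(f) + (1)·1 = 0 ⇒ exp(f) = -1
Π_1 = f^-1 · γ

["0", "-1", "1", "0", "0"]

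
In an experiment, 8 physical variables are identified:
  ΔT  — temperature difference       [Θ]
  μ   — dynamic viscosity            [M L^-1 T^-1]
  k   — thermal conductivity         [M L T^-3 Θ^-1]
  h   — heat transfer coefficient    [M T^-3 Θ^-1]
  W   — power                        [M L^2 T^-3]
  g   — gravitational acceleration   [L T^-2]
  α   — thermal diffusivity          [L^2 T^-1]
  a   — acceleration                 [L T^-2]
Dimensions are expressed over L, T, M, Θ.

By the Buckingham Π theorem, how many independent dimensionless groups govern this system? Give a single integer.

Dimensional matrix (L×T×M×Θ by ΔT×μ×k×h×W×g×α×a):
  L: [ 0 -1  1  0  2  1  2  1]
  T: [ 0 -1 -3 -3 -3 -2 -1 -2]
  M: [ 0  1  1  1  1  0  0  0]
  Θ: [ 1  0 -1 -1  0  0  0  0]
RREF → pivots at {ΔT,μ,k,h} ⇒ r = 4
Π count = n − r = 8 − 4 = 4

4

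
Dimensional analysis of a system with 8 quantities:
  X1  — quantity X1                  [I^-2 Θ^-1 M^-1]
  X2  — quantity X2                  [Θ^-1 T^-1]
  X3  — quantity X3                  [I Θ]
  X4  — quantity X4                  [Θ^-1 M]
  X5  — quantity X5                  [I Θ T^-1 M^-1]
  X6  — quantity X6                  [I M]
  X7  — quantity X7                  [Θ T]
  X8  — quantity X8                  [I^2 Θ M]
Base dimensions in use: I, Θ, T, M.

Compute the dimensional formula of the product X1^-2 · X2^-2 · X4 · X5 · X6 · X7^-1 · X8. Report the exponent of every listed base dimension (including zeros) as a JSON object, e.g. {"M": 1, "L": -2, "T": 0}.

Exponent matrix [I,Θ,T,M] × [X1,X2,X3,X4,X5,X6,X7,X8]:
  I: [-2  0  1  0  1  1  0  2]
  Θ: [-1 -1  1 -1  1  0  1  1]
  T: [ 0 -1  0  0 -1  0  1  0]
  M: [-1  0  0  1 -1  1  0  1]
  [I]: (-2)·-2+(-2)·0+(1)·0+(1)·1+(1)·1+(-1)·0+(1)·2 = 8
  [Θ]: (-2)·-1+(-2)·-1+(1)·-1+(1)·1+(1)·0+(-1)·1+(1)·1 = 4
  [T]: (-2)·0+(-2)·-1+(1)·0+(1)·-1+(1)·0+(-1)·1+(1)·0 = 0
  [M]: (-2)·-1+(-2)·0+(1)·1+(1)·-1+(1)·1+(-1)·0+(1)·1 = 4
⇒ I^8 Θ^4 M^4

{"I": 8, "Θ": 4, "T": 0, "M": 4}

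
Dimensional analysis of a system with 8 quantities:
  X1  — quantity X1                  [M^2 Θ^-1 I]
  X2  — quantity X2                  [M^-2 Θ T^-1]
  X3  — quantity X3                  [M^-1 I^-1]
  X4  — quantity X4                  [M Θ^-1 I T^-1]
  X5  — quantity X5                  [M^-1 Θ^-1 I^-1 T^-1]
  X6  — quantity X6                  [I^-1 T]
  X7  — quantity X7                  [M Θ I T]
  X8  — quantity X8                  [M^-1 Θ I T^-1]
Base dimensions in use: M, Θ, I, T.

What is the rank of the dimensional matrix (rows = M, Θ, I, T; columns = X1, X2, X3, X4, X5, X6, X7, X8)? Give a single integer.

3

Exponent matrix [M,Θ,I,T] × [X1,X2,X3,X4,X5,X6,X7,X8]:
  M: [ 2 -2 -1  1 -1  0  1 -1]
  Θ: [-1  1  0 -1 -1  0  1  1]
  I: [ 1  0 -1  1 -1 -1  1  1]
  T: [ 0 -1  0 -1 -1  1  1 -1]
RREF → pivots at {X1,X2,X3} ⇒ r = 3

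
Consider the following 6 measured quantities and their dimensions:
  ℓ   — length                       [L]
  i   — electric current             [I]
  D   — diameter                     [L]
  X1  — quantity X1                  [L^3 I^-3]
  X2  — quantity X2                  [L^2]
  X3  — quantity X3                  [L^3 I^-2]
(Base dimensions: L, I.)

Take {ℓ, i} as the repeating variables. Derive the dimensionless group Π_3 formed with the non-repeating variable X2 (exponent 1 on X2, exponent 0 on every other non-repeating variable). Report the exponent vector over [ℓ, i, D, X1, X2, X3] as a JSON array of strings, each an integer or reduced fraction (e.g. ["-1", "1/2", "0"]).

Write exponents as rows L,I / cols ℓ,i,D,X1,X2,X3:
  L: [ 1  0  1  3  2  3]
  I: [ 0  1  0 -3  0 -2]
Row reduction gives pivot columns ℓ,i; rank = 2
Pivot set = {ℓ,i}, free = {D,X1,X2,X3}
RREF:
  r0: [   1    0    1    3    2    3]
  r1: [   0    1    0   -3    0   -2]
Fix exponent of X2 at 1, D at 0, X1 at 0, X3 at 0; solve each RREF row for its pivot's exponent:
  r0: exp(ℓ) + (2)·1 = 0 ⇒ exp(ℓ) = -2
  r1: exp(i) + (0)·1 = 0 ⇒ exp(i) = 0
Π_3 = ℓ^-2 · X2

["-2", "0", "0", "0", "1", "0"]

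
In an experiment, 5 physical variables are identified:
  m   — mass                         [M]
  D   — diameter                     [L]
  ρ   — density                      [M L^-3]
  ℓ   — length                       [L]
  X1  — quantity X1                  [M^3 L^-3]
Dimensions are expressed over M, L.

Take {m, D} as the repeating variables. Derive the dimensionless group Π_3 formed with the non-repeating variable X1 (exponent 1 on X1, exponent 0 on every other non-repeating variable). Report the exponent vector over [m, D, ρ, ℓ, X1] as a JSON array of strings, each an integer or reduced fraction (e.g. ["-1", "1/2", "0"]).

Exponent matrix [M,L] × [m,D,ρ,ℓ,X1]:
  M: [ 1  0  1  0  3]
  L: [ 0  1 -3  1 -3]
Row reduction gives pivot columns m,D; rank = 2
Pivot set = {m,D}, free = {ρ,ℓ,X1}
RREF:
  r0: [   1    0    1    0    3]
  r1: [   0    1   -3    1   -3]
Fix exponent of X1 at 1, ρ at 0, ℓ at 0; solve each RREF row for its pivot's exponent:
  r0: exp(m) + (3)·1 = 0 ⇒ exp(m) = -3
  r1: exp(D) + (-3)·1 = 0 ⇒ exp(D) = 3
Π_3 = m^-3 · D^3 · X1

["-3", "3", "0", "0", "1"]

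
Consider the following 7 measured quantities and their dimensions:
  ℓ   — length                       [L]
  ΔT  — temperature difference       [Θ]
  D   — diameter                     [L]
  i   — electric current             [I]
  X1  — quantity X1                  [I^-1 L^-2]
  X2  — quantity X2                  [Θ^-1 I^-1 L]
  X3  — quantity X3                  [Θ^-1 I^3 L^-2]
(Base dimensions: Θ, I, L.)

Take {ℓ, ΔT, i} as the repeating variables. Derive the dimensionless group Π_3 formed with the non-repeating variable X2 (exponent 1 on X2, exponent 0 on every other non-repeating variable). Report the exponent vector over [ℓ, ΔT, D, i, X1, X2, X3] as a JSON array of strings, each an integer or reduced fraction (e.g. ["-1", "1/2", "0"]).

["-1", "1", "0", "1", "0", "1", "0"]

Write exponents as rows Θ,I,L / cols ℓ,ΔT,D,i,X1,X2,X3:
  Θ: [ 0  1  0  0  0 -1 -1]
  I: [ 0  0  0  1 -1 -1  3]
  L: [ 1  0  1  0 -2  1 -2]
Row reduction gives pivot columns ℓ,ΔT,i; rank = 3
Repeat: ℓ,ΔT,i; free: D,X1,X2,X3
RREF:
  r0: [   1    0    1    0   -2    1   -2]
  r1: [   0    1    0    0    0   -1   -1]
  r2: [   0    0    0    1   -1   -1    3]
Fix exponent of X2 at 1, D at 0, X1 at 0, X3 at 0; solve each RREF row for its pivot's exponent:
  r0: exp(ℓ) + (1)·1 = 0 ⇒ exp(ℓ) = -1
  r1: exp(ΔT) + (-1)·1 = 0 ⇒ exp(ΔT) = 1
  r2: exp(i) + (-1)·1 = 0 ⇒ exp(i) = 1
Π_3 = ℓ^-1 · ΔT · i · X2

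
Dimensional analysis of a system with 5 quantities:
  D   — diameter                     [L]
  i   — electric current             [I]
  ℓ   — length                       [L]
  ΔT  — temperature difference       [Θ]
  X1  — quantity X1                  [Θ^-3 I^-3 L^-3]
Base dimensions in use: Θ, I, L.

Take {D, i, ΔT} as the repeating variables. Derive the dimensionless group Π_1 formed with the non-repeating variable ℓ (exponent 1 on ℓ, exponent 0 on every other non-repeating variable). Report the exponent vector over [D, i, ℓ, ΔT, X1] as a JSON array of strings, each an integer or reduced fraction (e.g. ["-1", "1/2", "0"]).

["-1", "0", "1", "0", "0"]

Exponent matrix [Θ,I,L] × [D,i,ℓ,ΔT,X1]:
  Θ: [ 0  0  0  1 -3]
  I: [ 0  1  0  0 -3]
  L: [ 1  0  1  0 -3]
RREF → pivots at {D,i,ΔT} ⇒ r = 3
Pivot set = {D,i,ΔT}, free = {ℓ,X1}
RREF:
  r0: [   1    0    1    0   -3]
  r1: [   0    1    0    0   -3]
  r2: [   0    0    0    1   -3]
Fix exponent of ℓ at 1, X1 at 0; solve each RREF row for its pivot's exponent:
  r0: exp(D) + (1)·1 = 0 ⇒ exp(D) = -1
  r1: exp(i) + (0)·1 = 0 ⇒ exp(i) = 0
  r2: exp(ΔT) + (0)·1 = 0 ⇒ exp(ΔT) = 0
Π_1 = D^-1 · ℓ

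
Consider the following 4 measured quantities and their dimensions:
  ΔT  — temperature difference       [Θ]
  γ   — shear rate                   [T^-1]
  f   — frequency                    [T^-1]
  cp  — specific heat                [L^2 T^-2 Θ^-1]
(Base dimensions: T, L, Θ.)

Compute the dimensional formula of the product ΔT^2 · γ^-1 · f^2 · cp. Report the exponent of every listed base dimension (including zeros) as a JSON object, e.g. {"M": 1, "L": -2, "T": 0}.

Dimensional matrix (T×L×Θ by ΔT×γ×f×cp):
  T: [ 0 -1 -1 -2]
  L: [ 0  0  0  2]
  Θ: [ 1  0  0 -1]
  [T]: (2)·0+(-1)·-1+(2)·-1+(1)·-2 = -3
  [L]: (2)·0+(-1)·0+(2)·0+(1)·2 = 2
  [Θ]: (2)·1+(-1)·0+(2)·0+(1)·-1 = 1
⇒ T^-3 L^2 Θ

{"T": -3, "L": 2, "Θ": 1}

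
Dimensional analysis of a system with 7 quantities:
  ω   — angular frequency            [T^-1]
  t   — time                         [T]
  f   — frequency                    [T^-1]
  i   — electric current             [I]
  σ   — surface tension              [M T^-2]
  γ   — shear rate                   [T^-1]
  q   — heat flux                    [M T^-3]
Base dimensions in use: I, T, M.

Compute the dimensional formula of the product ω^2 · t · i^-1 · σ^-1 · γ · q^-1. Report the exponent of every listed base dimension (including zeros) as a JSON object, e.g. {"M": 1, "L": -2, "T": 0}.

{"I": -1, "T": 3, "M": -2}

Exponent matrix [I,T,M] × [ω,t,f,i,σ,γ,q]:
  I: [ 0  0  0  1  0  0  0]
  T: [-1  1 -1  0 -2 -1 -3]
  M: [ 0  0  0  0  1  0  1]
  [I]: (2)·0+(1)·0+(-1)·1+(-1)·0+(1)·0+(-1)·0 = -1
  [T]: (2)·-1+(1)·1+(-1)·0+(-1)·-2+(1)·-1+(-1)·-3 = 3
  [M]: (2)·0+(1)·0+(-1)·0+(-1)·1+(1)·0+(-1)·1 = -2
⇒ I^-1 T^3 M^-2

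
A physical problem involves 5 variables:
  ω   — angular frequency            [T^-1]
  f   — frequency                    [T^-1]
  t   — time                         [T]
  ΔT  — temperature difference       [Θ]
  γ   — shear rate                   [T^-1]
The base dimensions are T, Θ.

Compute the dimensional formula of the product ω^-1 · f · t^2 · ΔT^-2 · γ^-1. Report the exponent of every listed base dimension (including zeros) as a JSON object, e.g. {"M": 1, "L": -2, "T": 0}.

Dimensional matrix (T×Θ by ω×f×t×ΔT×γ):
  T: [-1 -1  1  0 -1]
  Θ: [ 0  0  0  1  0]
  [T]: (-1)·-1+(1)·-1+(2)·1+(-2)·0+(-1)·-1 = 3
  [Θ]: (-1)·0+(1)·0+(2)·0+(-2)·1+(-1)·0 = -2
⇒ T^3 Θ^-2

{"T": 3, "Θ": -2}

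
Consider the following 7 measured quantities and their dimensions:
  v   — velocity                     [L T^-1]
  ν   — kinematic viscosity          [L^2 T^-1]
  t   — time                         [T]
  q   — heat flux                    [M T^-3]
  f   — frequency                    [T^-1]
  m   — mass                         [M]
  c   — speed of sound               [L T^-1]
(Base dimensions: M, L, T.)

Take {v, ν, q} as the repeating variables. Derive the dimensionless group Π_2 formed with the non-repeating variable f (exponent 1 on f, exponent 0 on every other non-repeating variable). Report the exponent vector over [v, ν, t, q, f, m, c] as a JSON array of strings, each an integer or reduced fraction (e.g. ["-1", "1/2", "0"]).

Write exponents as rows M,L,T / cols v,ν,t,q,f,m,c:
  M: [ 0  0  0  1  0  1  0]
  L: [ 1  2  0  0  0  0  1]
  T: [-1 -1  1 -3 -1  0 -1]
RREF → pivots at {v,ν,q} ⇒ r = 3
Repeat: v,ν,q; free: t,f,m,c
RREF:
  r0: [   1    0   -2    0    2   -6    1]
  r1: [   0    1    1    0   -1    3    0]
  r2: [   0    0    0    1    0    1    0]
Fix exponent of f at 1, t at 0, m at 0, c at 0; solve each RREF row for its pivot's exponent:
  r0: exp(v) + (2)·1 = 0 ⇒ exp(v) = -2
  r1: exp(ν) + (-1)·1 = 0 ⇒ exp(ν) = 1
  r2: exp(q) + (0)·1 = 0 ⇒ exp(q) = 0
Π_2 = v^-2 · ν · f

["-2", "1", "0", "0", "1", "0", "0"]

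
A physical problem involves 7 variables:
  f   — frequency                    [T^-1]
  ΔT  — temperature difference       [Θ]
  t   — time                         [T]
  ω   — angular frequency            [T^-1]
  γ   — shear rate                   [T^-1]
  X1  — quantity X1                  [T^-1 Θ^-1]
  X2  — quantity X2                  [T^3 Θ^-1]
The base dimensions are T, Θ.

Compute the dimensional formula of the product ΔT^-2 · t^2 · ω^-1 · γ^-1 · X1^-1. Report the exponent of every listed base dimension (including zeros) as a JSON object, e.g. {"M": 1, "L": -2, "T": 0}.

Exponent matrix [T,Θ] × [f,ΔT,t,ω,γ,X1,X2]:
  T: [-1  0  1 -1 -1 -1  3]
  Θ: [ 0  1  0  0  0 -1 -1]
  [T]: (-2)·0+(2)·1+(-1)·-1+(-1)·-1+(-1)·-1 = 5
  [Θ]: (-2)·1+(2)·0+(-1)·0+(-1)·0+(-1)·-1 = -1
⇒ T^5 Θ^-1

{"T": 5, "Θ": -1}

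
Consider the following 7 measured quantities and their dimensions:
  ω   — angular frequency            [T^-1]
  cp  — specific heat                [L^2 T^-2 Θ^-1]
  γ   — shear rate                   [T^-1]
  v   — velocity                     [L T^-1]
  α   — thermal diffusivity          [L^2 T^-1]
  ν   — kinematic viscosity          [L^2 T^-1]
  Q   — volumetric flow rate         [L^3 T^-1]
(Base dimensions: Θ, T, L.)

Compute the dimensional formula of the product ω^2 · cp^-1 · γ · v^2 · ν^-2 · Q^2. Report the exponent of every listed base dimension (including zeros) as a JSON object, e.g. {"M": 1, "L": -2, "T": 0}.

{"Θ": 1, "T": -3, "L": 2}

Write exponents as rows Θ,T,L / cols ω,cp,γ,v,α,ν,Q:
  Θ: [ 0 -1  0  0  0  0  0]
  T: [-1 -2 -1 -1 -1 -1 -1]
  L: [ 0  2  0  1  2  2  3]
  [Θ]: (2)·0+(-1)·-1+(1)·0+(2)·0+(-2)·0+(2)·0 = 1
  [T]: (2)·-1+(-1)·-2+(1)·-1+(2)·-1+(-2)·-1+(2)·-1 = -3
  [L]: (2)·0+(-1)·2+(1)·0+(2)·1+(-2)·2+(2)·3 = 2
⇒ Θ T^-3 L^2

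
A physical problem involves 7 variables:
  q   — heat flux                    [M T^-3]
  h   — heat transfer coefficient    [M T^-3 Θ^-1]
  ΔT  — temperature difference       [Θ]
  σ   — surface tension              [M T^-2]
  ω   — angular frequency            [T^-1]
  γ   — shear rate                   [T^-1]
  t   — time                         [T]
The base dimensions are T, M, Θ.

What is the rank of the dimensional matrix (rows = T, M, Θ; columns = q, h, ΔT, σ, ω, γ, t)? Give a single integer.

3

Write exponents as rows T,M,Θ / cols q,h,ΔT,σ,ω,γ,t:
  T: [-3 -3  0 -2 -1 -1  1]
  M: [ 1  1  0  1  0  0  0]
  Θ: [ 0 -1  1  0  0  0  0]
Row reduction gives pivot columns q,h,σ; rank = 3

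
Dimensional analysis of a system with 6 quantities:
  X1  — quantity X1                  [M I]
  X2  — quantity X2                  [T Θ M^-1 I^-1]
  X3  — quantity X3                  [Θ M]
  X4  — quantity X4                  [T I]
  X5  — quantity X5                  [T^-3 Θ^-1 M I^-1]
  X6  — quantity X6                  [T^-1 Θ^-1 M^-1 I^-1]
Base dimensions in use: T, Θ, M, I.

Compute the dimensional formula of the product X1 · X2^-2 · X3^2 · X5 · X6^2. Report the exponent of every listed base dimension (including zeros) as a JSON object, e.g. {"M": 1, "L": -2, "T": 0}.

{"T": -7, "Θ": -3, "M": 4, "I": 0}

Exponent matrix [T,Θ,M,I] × [X1,X2,X3,X4,X5,X6]:
  T: [ 0  1  0  1 -3 -1]
  Θ: [ 0  1  1  0 -1 -1]
  M: [ 1 -1  1  0  1 -1]
  I: [ 1 -1  0  1 -1 -1]
  [T]: (1)·0+(-2)·1+(2)·0+(1)·-3+(2)·-1 = -7
  [Θ]: (1)·0+(-2)·1+(2)·1+(1)·-1+(2)·-1 = -3
  [M]: (1)·1+(-2)·-1+(2)·1+(1)·1+(2)·-1 = 4
  [I]: (1)·1+(-2)·-1+(2)·0+(1)·-1+(2)·-1 = 0
⇒ T^-7 Θ^-3 M^4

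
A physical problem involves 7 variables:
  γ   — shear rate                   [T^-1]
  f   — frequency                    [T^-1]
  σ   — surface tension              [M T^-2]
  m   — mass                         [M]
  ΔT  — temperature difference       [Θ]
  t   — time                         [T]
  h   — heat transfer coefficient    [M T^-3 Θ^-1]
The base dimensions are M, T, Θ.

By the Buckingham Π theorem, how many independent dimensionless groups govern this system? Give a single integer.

Dimensional matrix (M×T×Θ by γ×f×σ×m×ΔT×t×h):
  M: [ 0  0  1  1  0  0  1]
  T: [-1 -1 -2  0  0  1 -3]
  Θ: [ 0  0  0  0  1  0 -1]
RREF → pivots at {γ,σ,ΔT} ⇒ r = 3
n=7, r=3 ⇒ 4 dimensionless groups

4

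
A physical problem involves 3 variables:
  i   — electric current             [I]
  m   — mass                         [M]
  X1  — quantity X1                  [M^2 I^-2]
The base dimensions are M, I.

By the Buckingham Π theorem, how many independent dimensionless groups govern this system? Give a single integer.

Write exponents as rows M,I / cols i,m,X1:
  M: [ 0  1  2]
  I: [ 1  0 -2]
Echelon form has 2 nonzero rows (pivots: i,m)
Π count = n − r = 3 − 2 = 1

1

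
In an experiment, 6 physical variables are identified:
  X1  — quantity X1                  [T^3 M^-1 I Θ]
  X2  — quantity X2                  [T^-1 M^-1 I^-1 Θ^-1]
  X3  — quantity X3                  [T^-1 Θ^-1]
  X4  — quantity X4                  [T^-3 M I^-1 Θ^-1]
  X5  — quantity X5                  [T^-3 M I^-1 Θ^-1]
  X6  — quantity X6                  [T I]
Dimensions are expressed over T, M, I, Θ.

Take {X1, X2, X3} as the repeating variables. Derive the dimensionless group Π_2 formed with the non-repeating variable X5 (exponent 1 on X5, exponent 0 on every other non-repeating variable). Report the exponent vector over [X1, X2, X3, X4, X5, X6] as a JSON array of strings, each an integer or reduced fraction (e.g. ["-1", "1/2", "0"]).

["1", "0", "0", "0", "1", "0"]

Dimensional matrix (T×M×I×Θ by X1×X2×X3×X4×X5×X6):
  T: [ 3 -1 -1 -3 -3  1]
  M: [-1 -1  0  1  1  0]
  I: [ 1 -1  0 -1 -1  1]
  Θ: [ 1 -1 -1 -1 -1  0]
Echelon form has 3 nonzero rows (pivots: X1,X2,X3)
Pivot set = {X1,X2,X3}, free = {X4,X5,X6}
RREF:
  r0: [   1    0    0   -1   -1  1/2]
  r1: [   0    1    0    0    0 -1/2]
  r2: [   0    0    1    0    0    1]
  r3: [   0    0    0    0    0    0]
Fix exponent of X5 at 1, X4 at 0, X6 at 0; solve each RREF row for its pivot's exponent:
  r0: exp(X1) + (-1)·1 = 0 ⇒ exp(X1) = 1
  r1: exp(X2) + (0)·1 = 0 ⇒ exp(X2) = 0
  r2: exp(X3) + (0)·1 = 0 ⇒ exp(X3) = 0
Π_2 = X1 · X5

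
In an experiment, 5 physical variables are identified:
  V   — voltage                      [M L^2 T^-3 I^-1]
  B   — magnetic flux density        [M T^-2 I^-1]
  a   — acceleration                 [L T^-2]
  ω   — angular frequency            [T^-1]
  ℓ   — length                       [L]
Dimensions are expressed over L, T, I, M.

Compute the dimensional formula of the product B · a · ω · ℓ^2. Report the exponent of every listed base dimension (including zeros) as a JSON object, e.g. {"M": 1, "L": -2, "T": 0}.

{"L": 3, "T": -5, "I": -1, "M": 1}

Exponent matrix [L,T,I,M] × [V,B,a,ω,ℓ]:
  L: [ 2  0  1  0  1]
  T: [-3 -2 -2 -1  0]
  I: [-1 -1  0  0  0]
  M: [ 1  1  0  0  0]
  [L]: (1)·0+(1)·1+(1)·0+(2)·1 = 3
  [T]: (1)·-2+(1)·-2+(1)·-1+(2)·0 = -5
  [I]: (1)·-1+(1)·0+(1)·0+(2)·0 = -1
  [M]: (1)·1+(1)·0+(1)·0+(2)·0 = 1
⇒ L^3 T^-5 I^-1 M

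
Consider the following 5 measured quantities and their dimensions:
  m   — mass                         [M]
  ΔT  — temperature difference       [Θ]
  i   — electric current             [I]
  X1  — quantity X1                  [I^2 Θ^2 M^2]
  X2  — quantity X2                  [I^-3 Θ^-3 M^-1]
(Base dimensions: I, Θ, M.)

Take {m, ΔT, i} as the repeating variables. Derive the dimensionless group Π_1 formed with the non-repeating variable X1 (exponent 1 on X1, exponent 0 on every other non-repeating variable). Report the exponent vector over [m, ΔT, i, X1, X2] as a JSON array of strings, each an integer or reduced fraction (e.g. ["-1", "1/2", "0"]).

["-2", "-2", "-2", "1", "0"]

Dimensional matrix (I×Θ×M by m×ΔT×i×X1×X2):
  I: [ 0  0  1  2 -3]
  Θ: [ 0  1  0  2 -3]
  M: [ 1  0  0  2 -1]
RREF → pivots at {m,ΔT,i} ⇒ r = 3
Repeat: m,ΔT,i; free: X1,X2
RREF:
  r0: [   1    0    0    2   -1]
  r1: [   0    1    0    2   -3]
  r2: [   0    0    1    2   -3]
Fix exponent of X1 at 1, X2 at 0; solve each RREF row for its pivot's exponent:
  r0: exp(m) + (2)·1 = 0 ⇒ exp(m) = -2
  r1: exp(ΔT) + (2)·1 = 0 ⇒ exp(ΔT) = -2
  r2: exp(i) + (2)·1 = 0 ⇒ exp(i) = -2
Π_1 = m^-2 · ΔT^-2 · i^-2 · X1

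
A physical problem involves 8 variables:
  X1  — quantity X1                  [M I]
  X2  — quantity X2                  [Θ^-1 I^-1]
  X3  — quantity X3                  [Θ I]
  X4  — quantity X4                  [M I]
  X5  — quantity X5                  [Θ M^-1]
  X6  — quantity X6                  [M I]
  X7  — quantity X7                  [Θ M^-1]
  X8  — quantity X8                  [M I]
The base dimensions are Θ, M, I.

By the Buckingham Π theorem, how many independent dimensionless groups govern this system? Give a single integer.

6

Write exponents as rows Θ,M,I / cols X1,X2,X3,X4,X5,X6,X7,X8:
  Θ: [ 0 -1  1  0  1  0  1  0]
  M: [ 1  0  0  1 -1  1 -1  1]
  I: [ 1 -1  1  1  0  1  0  1]
RREF → pivots at {X1,X2} ⇒ r = 2
8 vars − rank 2 = 6 Π groups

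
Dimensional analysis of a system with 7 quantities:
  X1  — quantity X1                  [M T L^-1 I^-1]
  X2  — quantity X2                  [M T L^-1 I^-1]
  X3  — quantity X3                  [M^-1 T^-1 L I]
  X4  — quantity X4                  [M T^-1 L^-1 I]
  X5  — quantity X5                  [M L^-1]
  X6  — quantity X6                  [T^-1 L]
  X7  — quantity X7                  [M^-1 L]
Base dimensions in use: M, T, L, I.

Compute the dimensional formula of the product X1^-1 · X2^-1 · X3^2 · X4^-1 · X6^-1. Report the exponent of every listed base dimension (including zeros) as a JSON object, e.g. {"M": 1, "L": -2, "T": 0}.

Dimensional matrix (M×T×L×I by X1×X2×X3×X4×X5×X6×X7):
  M: [ 1  1 -1  1  1  0 -1]
  T: [ 1  1 -1 -1  0 -1  0]
  L: [-1 -1  1 -1 -1  1  1]
  I: [-1 -1  1  1  0  0  0]
  [M]: (-1)·1+(-1)·1+(2)·-1+(-1)·1+(-1)·0 = -5
  [T]: (-1)·1+(-1)·1+(2)·-1+(-1)·-1+(-1)·-1 = -2
  [L]: (-1)·-1+(-1)·-1+(2)·1+(-1)·-1+(-1)·1 = 4
  [I]: (-1)·-1+(-1)·-1+(2)·1+(-1)·1+(-1)·0 = 3
⇒ M^-5 T^-2 L^4 I^3

{"M": -5, "T": -2, "L": 4, "I": 3}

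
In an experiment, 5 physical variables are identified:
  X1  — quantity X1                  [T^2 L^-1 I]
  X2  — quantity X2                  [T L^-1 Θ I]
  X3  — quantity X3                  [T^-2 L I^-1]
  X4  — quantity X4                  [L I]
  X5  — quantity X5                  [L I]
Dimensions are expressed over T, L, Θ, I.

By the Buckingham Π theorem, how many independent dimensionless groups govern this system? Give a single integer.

2

Exponent matrix [T,L,Θ,I] × [X1,X2,X3,X4,X5]:
  T: [ 2  1 -2  0  0]
  L: [-1 -1  1  1  1]
  Θ: [ 0  1  0  0  0]
  I: [ 1  1 -1  1  1]
Echelon form has 3 nonzero rows (pivots: X1,X2,X4)
n=5, r=3 ⇒ 2 dimensionless groups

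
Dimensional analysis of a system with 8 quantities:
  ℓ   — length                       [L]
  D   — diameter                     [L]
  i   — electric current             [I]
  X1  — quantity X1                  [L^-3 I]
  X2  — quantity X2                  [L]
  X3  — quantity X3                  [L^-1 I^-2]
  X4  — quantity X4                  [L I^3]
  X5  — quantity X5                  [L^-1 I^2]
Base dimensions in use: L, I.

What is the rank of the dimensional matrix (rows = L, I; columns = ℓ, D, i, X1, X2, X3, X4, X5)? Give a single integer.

Dimensional matrix (L×I by ℓ×D×i×X1×X2×X3×X4×X5):
  L: [ 1  1  0 -3  1 -1  1 -1]
  I: [ 0  0  1  1  0 -2  3  2]
Echelon form has 2 nonzero rows (pivots: ℓ,i)

2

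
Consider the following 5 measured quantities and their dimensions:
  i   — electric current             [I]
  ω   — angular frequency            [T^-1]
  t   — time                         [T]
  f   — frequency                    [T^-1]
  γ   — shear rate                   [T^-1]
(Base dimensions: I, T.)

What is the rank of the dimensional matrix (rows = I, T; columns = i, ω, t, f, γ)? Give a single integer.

Write exponents as rows I,T / cols i,ω,t,f,γ:
  I: [ 1  0  0  0  0]
  T: [ 0 -1  1 -1 -1]
RREF → pivots at {i,ω} ⇒ r = 2

2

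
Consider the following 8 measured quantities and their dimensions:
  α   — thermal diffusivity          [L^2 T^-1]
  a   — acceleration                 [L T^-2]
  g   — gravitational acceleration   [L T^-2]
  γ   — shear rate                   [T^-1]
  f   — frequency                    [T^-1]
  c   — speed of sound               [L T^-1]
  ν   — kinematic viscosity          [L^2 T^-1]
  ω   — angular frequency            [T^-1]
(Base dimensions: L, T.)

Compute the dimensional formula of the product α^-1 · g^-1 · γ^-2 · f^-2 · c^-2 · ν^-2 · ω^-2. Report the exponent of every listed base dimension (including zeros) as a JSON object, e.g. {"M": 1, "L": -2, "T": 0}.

Exponent matrix [L,T] × [α,a,g,γ,f,c,ν,ω]:
  L: [ 2  1  1  0  0  1  2  0]
  T: [-1 -2 -2 -1 -1 -1 -1 -1]
  [L]: (-1)·2+(-1)·1+(-2)·0+(-2)·0+(-2)·1+(-2)·2+(-2)·0 = -9
  [T]: (-1)·-1+(-1)·-2+(-2)·-1+(-2)·-1+(-2)·-1+(-2)·-1+(-2)·-1 = 13
⇒ L^-9 T^13

{"L": -9, "T": 13}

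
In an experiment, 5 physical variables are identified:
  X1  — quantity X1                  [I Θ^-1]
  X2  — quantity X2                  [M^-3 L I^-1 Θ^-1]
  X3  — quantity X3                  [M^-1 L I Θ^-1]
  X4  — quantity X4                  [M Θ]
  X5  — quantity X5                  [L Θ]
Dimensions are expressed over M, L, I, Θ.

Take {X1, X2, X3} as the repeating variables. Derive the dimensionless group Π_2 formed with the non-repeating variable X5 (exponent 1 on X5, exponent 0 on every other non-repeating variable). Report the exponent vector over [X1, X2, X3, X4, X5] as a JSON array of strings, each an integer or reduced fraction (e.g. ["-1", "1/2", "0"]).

["2", "1/2", "-3/2", "0", "1"]

Dimensional matrix (M×L×I×Θ by X1×X2×X3×X4×X5):
  M: [ 0 -3 -1  1  0]
  L: [ 0  1  1  0  1]
  I: [ 1 -1  1  0  0]
  Θ: [-1 -1 -1  1  1]
RREF → pivots at {X1,X2,X3} ⇒ r = 3
Repeat: X1,X2,X3; free: X4,X5
RREF:
  r0: [   1    0    0   -1   -2]
  r1: [   0    1    0 -1/2 -1/2]
  r2: [   0    0    1  1/2  3/2]
  r3: [   0    0    0    0    0]
Fix exponent of X5 at 1, X4 at 0; solve each RREF row for its pivot's exponent:
  r0: exp(X1) + (-2)·1 = 0 ⇒ exp(X1) = 2
  r1: exp(X2) + (-1/2)·1 = 0 ⇒ exp(X2) = 1/2
  r2: exp(X3) + (3/2)·1 = 0 ⇒ exp(X3) = -3/2
Π_2 = X1^2 · X2^(1/2) · X3^(-3/2) · X5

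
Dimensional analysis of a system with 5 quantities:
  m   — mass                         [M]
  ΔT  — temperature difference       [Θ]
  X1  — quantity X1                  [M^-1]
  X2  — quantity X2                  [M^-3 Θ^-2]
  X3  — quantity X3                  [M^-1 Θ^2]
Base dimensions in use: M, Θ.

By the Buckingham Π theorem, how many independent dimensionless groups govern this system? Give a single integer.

3

Write exponents as rows M,Θ / cols m,ΔT,X1,X2,X3:
  M: [ 1  0 -1 -3 -1]
  Θ: [ 0  1  0 -2  2]
Echelon form has 2 nonzero rows (pivots: m,ΔT)
Π count = n − r = 5 − 2 = 3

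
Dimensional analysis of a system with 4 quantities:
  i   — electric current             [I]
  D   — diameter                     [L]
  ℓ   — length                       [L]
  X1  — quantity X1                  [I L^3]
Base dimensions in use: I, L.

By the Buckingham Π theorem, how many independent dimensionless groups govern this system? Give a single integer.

Write exponents as rows I,L / cols i,D,ℓ,X1:
  I: [ 1  0  0  1]
  L: [ 0  1  1  3]
RREF → pivots at {i,D} ⇒ r = 2
Π count = n − r = 4 − 2 = 2

2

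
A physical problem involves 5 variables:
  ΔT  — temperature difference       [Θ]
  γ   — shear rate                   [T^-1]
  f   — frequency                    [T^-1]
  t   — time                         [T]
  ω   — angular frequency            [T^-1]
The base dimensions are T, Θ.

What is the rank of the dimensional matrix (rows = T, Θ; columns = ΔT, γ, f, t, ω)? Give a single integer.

Write exponents as rows T,Θ / cols ΔT,γ,f,t,ω:
  T: [ 0 -1 -1  1 -1]
  Θ: [ 1  0  0  0  0]
Echelon form has 2 nonzero rows (pivots: ΔT,γ)

2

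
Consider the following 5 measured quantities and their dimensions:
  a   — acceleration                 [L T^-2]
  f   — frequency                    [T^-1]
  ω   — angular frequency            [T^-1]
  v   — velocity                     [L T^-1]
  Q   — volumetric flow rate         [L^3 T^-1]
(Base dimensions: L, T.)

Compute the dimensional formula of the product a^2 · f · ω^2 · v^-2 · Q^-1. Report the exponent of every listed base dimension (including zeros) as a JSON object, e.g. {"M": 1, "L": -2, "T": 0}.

Write exponents as rows L,T / cols a,f,ω,v,Q:
  L: [ 1  0  0  1  3]
  T: [-2 -1 -1 -1 -1]
  [L]: (2)·1+(1)·0+(2)·0+(-2)·1+(-1)·3 = -3
  [T]: (2)·-2+(1)·-1+(2)·-1+(-2)·-1+(-1)·-1 = -4
⇒ L^-3 T^-4

{"L": -3, "T": -4}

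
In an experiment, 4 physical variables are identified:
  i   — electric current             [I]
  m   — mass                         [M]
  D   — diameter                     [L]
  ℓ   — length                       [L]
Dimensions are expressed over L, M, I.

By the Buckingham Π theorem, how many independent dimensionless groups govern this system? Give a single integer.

1

Dimensional matrix (L×M×I by i×m×D×ℓ):
  L: [ 0  0  1  1]
  M: [ 0  1  0  0]
  I: [ 1  0  0  0]
Echelon form has 3 nonzero rows (pivots: i,m,D)
n=4, r=3 ⇒ 1 dimensionless group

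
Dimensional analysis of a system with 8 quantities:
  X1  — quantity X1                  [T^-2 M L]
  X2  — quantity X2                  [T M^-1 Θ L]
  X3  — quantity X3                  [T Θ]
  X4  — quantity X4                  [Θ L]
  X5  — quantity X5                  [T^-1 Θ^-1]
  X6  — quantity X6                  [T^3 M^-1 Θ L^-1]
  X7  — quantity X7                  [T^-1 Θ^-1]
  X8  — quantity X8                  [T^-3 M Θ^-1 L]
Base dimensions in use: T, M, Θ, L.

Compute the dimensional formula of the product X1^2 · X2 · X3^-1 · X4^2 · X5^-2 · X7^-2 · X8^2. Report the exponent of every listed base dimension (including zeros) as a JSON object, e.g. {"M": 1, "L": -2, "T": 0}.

Dimensional matrix (T×M×Θ×L by X1×X2×X3×X4×X5×X6×X7×X8):
  T: [-2  1  1  0 -1  3 -1 -3]
  M: [ 1 -1  0  0  0 -1  0  1]
  Θ: [ 0  1  1  1 -1  1 -1 -1]
  L: [ 1  1  0  1  0 -1  0  1]
  [T]: (2)·-2+(1)·1+(-1)·1+(2)·0+(-2)·-1+(-2)·-1+(2)·-3 = -6
  [M]: (2)·1+(1)·-1+(-1)·0+(2)·0+(-2)·0+(-2)·0+(2)·1 = 3
  [Θ]: (2)·0+(1)·1+(-1)·1+(2)·1+(-2)·-1+(-2)·-1+(2)·-1 = 4
  [L]: (2)·1+(1)·1+(-1)·0+(2)·1+(-2)·0+(-2)·0+(2)·1 = 7
⇒ T^-6 M^3 Θ^4 L^7

{"T": -6, "M": 3, "Θ": 4, "L": 7}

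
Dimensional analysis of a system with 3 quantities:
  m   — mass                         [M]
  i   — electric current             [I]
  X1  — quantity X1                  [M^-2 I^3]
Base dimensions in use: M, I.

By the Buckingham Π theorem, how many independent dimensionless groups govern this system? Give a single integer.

1

Exponent matrix [M,I] × [m,i,X1]:
  M: [ 1  0 -2]
  I: [ 0  1  3]
RREF → pivots at {m,i} ⇒ r = 2
n=3, r=2 ⇒ 1 dimensionless group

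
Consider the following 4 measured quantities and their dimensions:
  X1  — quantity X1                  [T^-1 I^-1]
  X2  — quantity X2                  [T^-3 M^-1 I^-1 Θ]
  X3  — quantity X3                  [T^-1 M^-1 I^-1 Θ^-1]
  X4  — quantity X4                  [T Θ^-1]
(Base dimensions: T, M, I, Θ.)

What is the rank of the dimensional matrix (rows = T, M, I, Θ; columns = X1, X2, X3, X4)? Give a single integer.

Dimensional matrix (T×M×I×Θ by X1×X2×X3×X4):
  T: [-1 -3 -1  1]
  M: [ 0 -1 -1  0]
  I: [-1 -1 -1  0]
  Θ: [ 0  1 -1 -1]
Echelon form has 3 nonzero rows (pivots: X1,X2,X3)

3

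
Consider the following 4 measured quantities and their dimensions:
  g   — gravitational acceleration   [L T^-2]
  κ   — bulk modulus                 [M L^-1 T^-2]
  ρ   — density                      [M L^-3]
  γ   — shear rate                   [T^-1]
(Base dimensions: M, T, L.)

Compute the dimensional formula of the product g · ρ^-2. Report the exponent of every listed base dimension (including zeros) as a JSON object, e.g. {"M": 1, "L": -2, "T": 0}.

Write exponents as rows M,T,L / cols g,κ,ρ,γ:
  M: [ 0  1  1  0]
  T: [-2 -2  0 -1]
  L: [ 1 -1 -3  0]
  [M]: (1)·0+(-2)·1 = -2
  [T]: (1)·-2+(-2)·0 = -2
  [L]: (1)·1+(-2)·-3 = 7
⇒ M^-2 T^-2 L^7

{"M": -2, "T": -2, "L": 7}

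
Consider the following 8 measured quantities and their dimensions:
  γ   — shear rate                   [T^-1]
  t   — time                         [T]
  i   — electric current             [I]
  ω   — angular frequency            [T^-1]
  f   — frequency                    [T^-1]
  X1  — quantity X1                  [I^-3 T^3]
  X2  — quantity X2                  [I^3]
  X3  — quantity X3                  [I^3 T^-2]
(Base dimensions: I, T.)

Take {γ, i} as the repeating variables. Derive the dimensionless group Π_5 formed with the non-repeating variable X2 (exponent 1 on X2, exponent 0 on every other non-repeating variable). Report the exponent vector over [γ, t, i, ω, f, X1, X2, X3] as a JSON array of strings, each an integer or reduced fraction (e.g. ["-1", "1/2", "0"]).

Dimensional matrix (I×T by γ×t×i×ω×f×X1×X2×X3):
  I: [ 0  0  1  0  0 -3  3  3]
  T: [-1  1  0 -1 -1  3  0 -2]
Row reduction gives pivot columns γ,i; rank = 2
Repeat: γ,i; free: t,ω,f,X1,X2,X3
RREF:
  r0: [   1   -1    0    1    1   -3    0    2]
  r1: [   0    0    1    0    0   -3    3    3]
Fix exponent of X2 at 1, t at 0, ω at 0, f at 0, X1 at 0, X3 at 0; solve each RREF row for its pivot's exponent:
  r0: exp(γ) + (0)·1 = 0 ⇒ exp(γ) = 0
  r1: exp(i) + (3)·1 = 0 ⇒ exp(i) = -3
Π_5 = i^-3 · X2

["0", "0", "-3", "0", "0", "0", "1", "0"]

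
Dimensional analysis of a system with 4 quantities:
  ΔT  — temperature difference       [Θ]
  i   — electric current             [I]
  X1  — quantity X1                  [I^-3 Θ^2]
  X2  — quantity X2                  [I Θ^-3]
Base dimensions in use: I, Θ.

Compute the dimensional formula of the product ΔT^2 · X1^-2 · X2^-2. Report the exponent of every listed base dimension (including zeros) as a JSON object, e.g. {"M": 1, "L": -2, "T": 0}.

{"I": 4, "Θ": 4}

Write exponents as rows I,Θ / cols ΔT,i,X1,X2:
  I: [ 0  1 -3  1]
  Θ: [ 1  0  2 -3]
  [I]: (2)·0+(-2)·-3+(-2)·1 = 4
  [Θ]: (2)·1+(-2)·2+(-2)·-3 = 4
⇒ I^4 Θ^4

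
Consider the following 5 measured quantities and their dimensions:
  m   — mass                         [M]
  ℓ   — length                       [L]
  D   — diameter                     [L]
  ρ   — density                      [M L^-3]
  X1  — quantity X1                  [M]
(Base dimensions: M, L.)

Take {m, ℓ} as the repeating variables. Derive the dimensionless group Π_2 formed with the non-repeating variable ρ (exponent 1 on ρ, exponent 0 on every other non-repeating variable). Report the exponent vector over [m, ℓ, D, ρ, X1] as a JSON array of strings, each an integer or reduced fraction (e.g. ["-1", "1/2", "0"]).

["-1", "3", "0", "1", "0"]

Exponent matrix [M,L] × [m,ℓ,D,ρ,X1]:
  M: [ 1  0  0  1  1]
  L: [ 0  1  1 -3  0]
Echelon form has 2 nonzero rows (pivots: m,ℓ)
Pivot set = {m,ℓ}, free = {D,ρ,X1}
RREF:
  r0: [   1    0    0    1    1]
  r1: [   0    1    1   -3    0]
Fix exponent of ρ at 1, D at 0, X1 at 0; solve each RREF row for its pivot's exponent:
  r0: exp(m) + (1)·1 = 0 ⇒ exp(m) = -1
  r1: exp(ℓ) + (-3)·1 = 0 ⇒ exp(ℓ) = 3
Π_2 = m^-1 · ℓ^3 · ρ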